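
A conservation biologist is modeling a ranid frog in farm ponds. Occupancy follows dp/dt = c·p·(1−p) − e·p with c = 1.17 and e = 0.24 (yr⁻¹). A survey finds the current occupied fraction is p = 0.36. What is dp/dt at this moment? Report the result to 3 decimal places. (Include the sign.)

0.183

Colonization term: c·p·(1−p) = 1.17×0.36×0.6400 = 0.26957.
Extinction term: e·p = 0.08640.
dp/dt = 0.26957 − 0.08640 = 0.18317.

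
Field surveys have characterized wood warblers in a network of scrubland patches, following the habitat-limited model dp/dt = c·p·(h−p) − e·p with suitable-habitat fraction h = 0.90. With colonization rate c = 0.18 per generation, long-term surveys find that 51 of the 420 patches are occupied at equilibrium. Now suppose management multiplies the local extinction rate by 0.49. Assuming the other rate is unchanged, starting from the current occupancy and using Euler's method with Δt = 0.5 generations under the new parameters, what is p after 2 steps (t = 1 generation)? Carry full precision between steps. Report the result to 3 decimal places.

Observed p* = 51/420 = 0.12143.
Balance c(h−p*) = e gives e = 0.18×(0.9 − 0.12143) = 0.14014.
Starting from p₀ = 0.12143; update p ← p + (dp/dt)·Δt with the new parameters.
t = 0.5: p = 0.12143 + (+0.00434) = 0.12577
t = 1: p = 0.12577 + (+0.00445) = 0.13021

0.130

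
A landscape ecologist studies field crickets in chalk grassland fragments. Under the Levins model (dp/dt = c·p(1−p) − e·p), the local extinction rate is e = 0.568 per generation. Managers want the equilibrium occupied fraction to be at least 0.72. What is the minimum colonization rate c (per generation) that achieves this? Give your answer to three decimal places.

2.029

p* = 1 − e/c ≥ 0.72 requires e/c ≤ 0.2800, i.e. c ≥ e/0.2800.
c_min = 0.568/0.2800 = 2.0286.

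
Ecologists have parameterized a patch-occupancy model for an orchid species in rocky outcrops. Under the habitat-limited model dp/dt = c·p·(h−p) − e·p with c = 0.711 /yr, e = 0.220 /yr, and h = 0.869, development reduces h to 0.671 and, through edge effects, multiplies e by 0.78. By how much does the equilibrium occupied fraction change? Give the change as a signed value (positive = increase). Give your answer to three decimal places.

Before: p* = h − e/c = 0.869 − 0.220/0.711 = 0.869 − 0.3094 = 0.5596.
After: c = 0.711, e = 0.1716, h = 0.671; p* = 0.671 − 0.1716/0.711 = 0.4296.
Δp* = 0.4296 − 0.5596 = -0.1299.

-0.130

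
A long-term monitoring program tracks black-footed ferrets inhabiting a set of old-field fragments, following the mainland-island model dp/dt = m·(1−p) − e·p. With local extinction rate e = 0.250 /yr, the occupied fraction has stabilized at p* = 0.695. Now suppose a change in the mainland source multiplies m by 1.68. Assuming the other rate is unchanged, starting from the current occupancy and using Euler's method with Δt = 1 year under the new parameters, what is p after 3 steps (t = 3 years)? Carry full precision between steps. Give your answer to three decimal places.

0.794

Balance m(1−p*) = e·p* gives m = e·p*/(1−p*) = 0.250×0.69500/0.30500 = 0.56967.
Starting from p₀ = 0.69500; update p ← p + (dp/dt)·Δt with the new parameters.
t = 1: p = 0.69500 + (+0.11815) = 0.81315
t = 2: p = 0.81315 + (-0.02446) = 0.78869
t = 3: p = 0.78869 + (+0.00507) = 0.79375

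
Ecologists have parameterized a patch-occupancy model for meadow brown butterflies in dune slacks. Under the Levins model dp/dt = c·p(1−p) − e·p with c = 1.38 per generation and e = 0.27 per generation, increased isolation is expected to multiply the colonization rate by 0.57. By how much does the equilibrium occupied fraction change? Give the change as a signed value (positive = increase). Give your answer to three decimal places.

-0.148

Before: p* = 1 − 0.27/1.38 = 0.8043.
After the change, c = 0.7866, e = 0.27, so p* = 1 − 0.27/0.7866 = 0.6568.
Δp* = 0.6568 − 0.8043 = -0.1476.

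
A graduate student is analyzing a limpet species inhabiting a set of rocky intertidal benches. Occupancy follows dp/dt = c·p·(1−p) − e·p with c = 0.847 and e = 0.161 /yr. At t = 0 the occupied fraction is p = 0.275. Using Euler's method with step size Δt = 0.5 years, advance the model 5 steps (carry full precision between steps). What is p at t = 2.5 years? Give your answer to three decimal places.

Update rule: p ← p + [c·p·(1−p) − e·p]·Δt with Δt = 0.5.
t = 0.5: p = 0.27500 + (+0.06230) = 0.33730
t = 1: p = 0.33730 + (+0.06751) = 0.40481
t = 1.5: p = 0.40481 + (+0.06945) = 0.47426
t = 2: p = 0.47426 + (+0.06742) = 0.54168
t = 2.5: p = 0.54168 + (+0.06153) = 0.60321

0.603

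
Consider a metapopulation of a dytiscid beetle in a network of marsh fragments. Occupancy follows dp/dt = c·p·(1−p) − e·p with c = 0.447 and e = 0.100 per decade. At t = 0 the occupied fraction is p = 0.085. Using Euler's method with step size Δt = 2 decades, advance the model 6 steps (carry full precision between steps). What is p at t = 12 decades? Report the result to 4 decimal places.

Update rule: p ← p + [c·p·(1−p) − e·p]·Δt with Δt = 2.
t = 2: p = 0.08500 + (+0.05253) = 0.13753
t = 4: p = 0.13753 + (+0.07854) = 0.21607
t = 6: p = 0.21607 + (+0.10821) = 0.32428
t = 8: p = 0.32428 + (+0.13104) = 0.45532
t = 10: p = 0.45532 + (+0.13065) = 0.58597
t = 12: p = 0.58597 + (+0.09970) = 0.68567

0.6857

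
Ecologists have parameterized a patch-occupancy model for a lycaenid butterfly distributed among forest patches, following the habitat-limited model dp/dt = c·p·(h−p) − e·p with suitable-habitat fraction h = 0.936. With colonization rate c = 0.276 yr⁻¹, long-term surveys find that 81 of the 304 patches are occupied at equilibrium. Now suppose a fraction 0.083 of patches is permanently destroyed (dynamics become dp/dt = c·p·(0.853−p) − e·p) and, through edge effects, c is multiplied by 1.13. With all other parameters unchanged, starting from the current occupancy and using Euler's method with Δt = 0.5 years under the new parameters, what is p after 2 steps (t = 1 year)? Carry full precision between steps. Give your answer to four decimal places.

0.2660

Observed p* = 81/304 = 0.26645.
Balance c(h−p*) = e gives e = 0.276×(0.936 − 0.26645) = 0.18480.
Starting from p₀ = 0.26645; update p ← p + (dp/dt)·Δt with the new parameters.
p: 0.26645 → 0.26620  (Δp = -0.00025)
p: 0.26620 → 0.26596  (Δp = -0.00024)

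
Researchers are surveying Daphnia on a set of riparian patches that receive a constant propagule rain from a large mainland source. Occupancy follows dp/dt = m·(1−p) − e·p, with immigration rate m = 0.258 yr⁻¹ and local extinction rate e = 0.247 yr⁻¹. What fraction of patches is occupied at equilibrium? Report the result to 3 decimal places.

At equilibrium the propagule rain into empty patches balances local extinction: m(1−p*) = e·p*.
p* = m/(m+e) = 0.258/(0.258+0.247) = 0.258/0.5050 = 0.5109.

0.511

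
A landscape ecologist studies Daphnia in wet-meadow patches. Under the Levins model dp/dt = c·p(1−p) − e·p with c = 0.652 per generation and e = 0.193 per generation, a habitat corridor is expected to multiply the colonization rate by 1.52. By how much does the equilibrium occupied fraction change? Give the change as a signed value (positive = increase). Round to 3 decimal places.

Before: p* = 1 − 0.193/0.652 = 0.7040.
After the change, c = 0.99104, e = 0.193, so p* = 1 − 0.193/0.99104 = 0.8053.
Δp* = 0.8053 − 0.7040 = +0.1013.

0.101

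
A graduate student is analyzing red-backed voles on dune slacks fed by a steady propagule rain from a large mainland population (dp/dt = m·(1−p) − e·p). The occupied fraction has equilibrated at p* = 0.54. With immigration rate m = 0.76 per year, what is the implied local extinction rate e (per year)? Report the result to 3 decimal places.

At equilibrium m(1−p*) = e·p*, so e = m(1−p*)/p*.
e = 0.76 × 0.4600 / 0.54 = 0.6474.

0.647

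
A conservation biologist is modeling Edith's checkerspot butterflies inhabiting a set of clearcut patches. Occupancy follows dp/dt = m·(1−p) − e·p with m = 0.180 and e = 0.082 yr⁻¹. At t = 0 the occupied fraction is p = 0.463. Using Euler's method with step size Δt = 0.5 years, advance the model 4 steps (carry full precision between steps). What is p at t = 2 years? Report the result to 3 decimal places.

0.559

Update rule: p ← p + [m·(1−p) − e·p]·Δt with Δt = 0.5.
p: 0.46300 → 0.49235  (Δp = +0.02935)
p: 0.49235 → 0.51785  (Δp = +0.02550)
p: 0.51785 → 0.54001  (Δp = +0.02216)
p: 0.54001 → 0.55927  (Δp = +0.01926)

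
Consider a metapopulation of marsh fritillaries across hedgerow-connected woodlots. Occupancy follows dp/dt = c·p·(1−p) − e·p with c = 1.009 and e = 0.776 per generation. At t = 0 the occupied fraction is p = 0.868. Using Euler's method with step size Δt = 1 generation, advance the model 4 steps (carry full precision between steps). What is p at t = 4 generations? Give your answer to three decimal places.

Update rule: p ← p + [c·p·(1−p) − e·p]·Δt with Δt = 1.
t = 1: p = 0.86800 + (-0.55796) = 0.31004
t = 2: p = 0.31004 + (-0.02475) = 0.28529
t = 3: p = 0.28529 + (-0.01565) = 0.26964
t = 4: p = 0.26964 + (-0.01053) = 0.25911

0.259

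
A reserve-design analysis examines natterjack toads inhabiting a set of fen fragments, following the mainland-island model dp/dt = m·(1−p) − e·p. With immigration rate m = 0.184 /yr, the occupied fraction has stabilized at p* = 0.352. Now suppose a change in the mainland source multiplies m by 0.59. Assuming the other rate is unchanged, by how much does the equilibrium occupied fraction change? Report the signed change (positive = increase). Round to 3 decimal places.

-0.109

Balance m(1−p*) = e·p* gives e = m(1−p*)/p* = 0.184×0.64800/0.35200 = 0.33873.
New p* = m/(m+e) = 0.10856/(0.10856+0.33873) = 0.24271.
Δp* = 0.24271 − 0.35200 = -0.10929.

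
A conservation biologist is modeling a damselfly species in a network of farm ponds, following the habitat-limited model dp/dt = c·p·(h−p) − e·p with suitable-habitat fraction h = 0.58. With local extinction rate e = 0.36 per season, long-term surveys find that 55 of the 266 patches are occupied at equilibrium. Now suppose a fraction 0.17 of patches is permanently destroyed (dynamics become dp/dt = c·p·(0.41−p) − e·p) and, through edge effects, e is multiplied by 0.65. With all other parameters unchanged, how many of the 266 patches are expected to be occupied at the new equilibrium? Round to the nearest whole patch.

45

Observed p* = 55/266 = 0.20677.
Balance c(h−p*) = e gives c = e/(0.58 − 0.20677) = 0.36/0.37323 = 0.96455.
New p* = 0.41 − e/c = 0.41 − 0.23400/0.96455 = 0.16740.
Expected occupied = 266 × 0.16740 = 44.53 ≈ 45.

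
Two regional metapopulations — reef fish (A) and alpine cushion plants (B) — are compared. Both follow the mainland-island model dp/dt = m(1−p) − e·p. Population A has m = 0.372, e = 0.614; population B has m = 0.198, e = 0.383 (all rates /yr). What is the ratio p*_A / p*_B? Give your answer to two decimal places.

1.11

A: p*_A = m/(m+e) = 0.372/0.9860 = 0.3773.
B: p*_B = 0.198/0.5810 = 0.3408.
p*_A / p*_B = 0.3773/0.3408 = 1.1071.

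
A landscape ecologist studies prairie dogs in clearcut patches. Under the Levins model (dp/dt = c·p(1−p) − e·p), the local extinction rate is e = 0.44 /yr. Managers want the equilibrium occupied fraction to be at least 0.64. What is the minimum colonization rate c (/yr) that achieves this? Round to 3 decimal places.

p* = 1 − e/c ≥ 0.64 requires e/c ≤ 0.3600, i.e. c ≥ e/0.3600.
c_min = 0.44/0.3600 = 1.2222.

1.222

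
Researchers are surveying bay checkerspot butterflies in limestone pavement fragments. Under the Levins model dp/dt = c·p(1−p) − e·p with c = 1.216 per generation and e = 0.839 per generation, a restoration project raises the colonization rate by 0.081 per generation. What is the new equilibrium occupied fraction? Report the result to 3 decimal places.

0.353

Before: p* = 1 − 0.839/1.216 = 0.3100.
After the change, c = 1.297, e = 0.839, so p* = 1 − 0.839/1.297 = 0.3531.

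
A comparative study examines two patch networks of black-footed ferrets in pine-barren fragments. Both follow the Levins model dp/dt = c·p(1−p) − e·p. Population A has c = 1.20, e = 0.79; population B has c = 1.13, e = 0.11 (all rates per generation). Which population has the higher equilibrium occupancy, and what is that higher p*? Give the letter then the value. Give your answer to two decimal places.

A: p*_A = 1 − 0.79/1.20 = 0.3417.
B: p*_B = 1 − 0.11/1.13 = 0.9027.
B is higher at 0.9027.

B, 0.90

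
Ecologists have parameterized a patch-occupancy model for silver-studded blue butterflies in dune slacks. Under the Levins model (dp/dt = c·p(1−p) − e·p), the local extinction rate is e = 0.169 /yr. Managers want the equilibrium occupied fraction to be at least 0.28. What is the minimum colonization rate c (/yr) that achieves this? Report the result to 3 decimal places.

p* = 1 − e/c ≥ 0.28 requires e/c ≤ 0.7200, i.e. c ≥ e/0.7200.
c_min = 0.169/0.7200 = 0.2347.

0.235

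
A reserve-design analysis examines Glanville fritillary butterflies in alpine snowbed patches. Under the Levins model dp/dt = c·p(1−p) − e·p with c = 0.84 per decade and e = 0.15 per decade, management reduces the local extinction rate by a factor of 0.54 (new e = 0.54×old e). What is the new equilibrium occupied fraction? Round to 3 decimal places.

Before: p* = 1 − 0.15/0.84 = 0.8214.
After the change, c = 0.84, e = 0.081, so p* = 1 − 0.081/0.84 = 0.9036.

0.904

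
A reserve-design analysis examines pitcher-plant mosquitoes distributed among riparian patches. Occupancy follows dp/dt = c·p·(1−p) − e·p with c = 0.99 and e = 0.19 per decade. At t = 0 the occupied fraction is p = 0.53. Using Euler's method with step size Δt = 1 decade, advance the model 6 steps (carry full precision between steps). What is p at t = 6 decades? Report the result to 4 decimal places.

0.8080

Update rule: p ← p + [c·p·(1−p) − e·p]·Δt with Δt = 1.
p: 0.53000 → 0.67591  (Δp = +0.14591)
p: 0.67591 → 0.76435  (Δp = +0.08844)
p: 0.76435 → 0.79744  (Δp = +0.03309)
p: 0.79744 → 0.80584  (Δp = +0.00840)
p: 0.80584 → 0.80763  (Δp = +0.00179)
p: 0.80763 → 0.80799  (Δp = +0.00036)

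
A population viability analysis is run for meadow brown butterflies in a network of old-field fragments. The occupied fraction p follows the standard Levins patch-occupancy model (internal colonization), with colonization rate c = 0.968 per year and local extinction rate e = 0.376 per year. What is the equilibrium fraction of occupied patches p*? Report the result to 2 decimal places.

Setting dp/dt = 0 and dividing through by p* gives c·(1−p*) = e.
So p* = 1 − e/c = 1 − 0.376/0.968 = 1 − 0.3884 = 0.6116.

0.61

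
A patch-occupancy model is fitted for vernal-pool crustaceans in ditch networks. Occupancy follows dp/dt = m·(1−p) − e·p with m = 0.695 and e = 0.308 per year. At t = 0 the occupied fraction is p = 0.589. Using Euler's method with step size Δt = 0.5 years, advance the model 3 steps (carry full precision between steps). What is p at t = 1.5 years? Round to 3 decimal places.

0.680

Update rule: p ← p + [m·(1−p) − e·p]·Δt with Δt = 0.5.
  1  |  dp/dt·Δt = +0.052116  |  p_1 = 0.641116
  2  |  dp/dt·Δt = +0.025980  |  p_2 = 0.667097
  3  |  dp/dt·Δt = +0.012951  |  p_3 = 0.680048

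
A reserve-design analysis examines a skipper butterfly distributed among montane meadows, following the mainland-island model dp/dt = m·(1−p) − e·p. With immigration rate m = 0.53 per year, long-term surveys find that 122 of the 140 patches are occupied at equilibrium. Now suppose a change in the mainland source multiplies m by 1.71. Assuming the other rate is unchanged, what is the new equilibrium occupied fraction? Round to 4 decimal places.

Observed p* = 122/140 = 0.87143.
Balance m(1−p*) = e·p* gives e = m(1−p*)/p* = 0.53×0.12857/0.87143 = 0.07820.
New p* = m/(m+e) = 0.90630/(0.90630+0.07820) = 0.92057.

0.9206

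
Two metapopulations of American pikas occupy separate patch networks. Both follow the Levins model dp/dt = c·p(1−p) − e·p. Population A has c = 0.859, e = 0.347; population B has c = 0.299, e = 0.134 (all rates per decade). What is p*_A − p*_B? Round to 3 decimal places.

A: p*_A = 1 − 0.347/0.859 = 0.5960.
B: p*_B = 1 − 0.134/0.299 = 0.5518.
p*_A − p*_B = 0.5960 − 0.5518 = 0.0442.

0.044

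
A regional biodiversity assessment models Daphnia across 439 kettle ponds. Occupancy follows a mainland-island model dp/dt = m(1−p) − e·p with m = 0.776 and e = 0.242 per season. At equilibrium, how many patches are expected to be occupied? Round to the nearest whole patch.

335

p* = m/(m+e) = 0.776/1.0180 = 0.7623.
Expected occupied patches = N × p* = 439 × 0.7623 = 334.64 ≈ 335.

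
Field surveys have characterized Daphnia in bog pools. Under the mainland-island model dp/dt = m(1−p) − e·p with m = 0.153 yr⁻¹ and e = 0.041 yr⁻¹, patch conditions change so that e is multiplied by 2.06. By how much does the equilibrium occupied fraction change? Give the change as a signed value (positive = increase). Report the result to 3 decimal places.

-0.144

Before: p* = 0.153/(0.153+0.041) = 0.7887.
After: m = 0.153, e = 0.08446; p* = 0.153/0.2375 = 0.6443.
Δp* = 0.6443 − 0.7887 = -0.1443.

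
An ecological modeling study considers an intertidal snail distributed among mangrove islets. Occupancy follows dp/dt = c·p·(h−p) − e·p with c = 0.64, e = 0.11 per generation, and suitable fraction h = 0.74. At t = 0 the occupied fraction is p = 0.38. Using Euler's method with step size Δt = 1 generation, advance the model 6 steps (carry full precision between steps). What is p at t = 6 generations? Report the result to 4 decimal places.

0.5463

Update rule: p ← p + [c·p·(h−p) − e·p]·Δt with Δt = 1.
step 1: Δp = +0.04575, p = 0.42575
step 2: Δp = +0.03879, p = 0.46455
step 3: Δp = +0.03080, p = 0.49534
step 4: Δp = +0.02307, p = 0.51841
step 5: Δp = +0.01649, p = 0.53491
step 6: Δp = +0.01137, p = 0.54628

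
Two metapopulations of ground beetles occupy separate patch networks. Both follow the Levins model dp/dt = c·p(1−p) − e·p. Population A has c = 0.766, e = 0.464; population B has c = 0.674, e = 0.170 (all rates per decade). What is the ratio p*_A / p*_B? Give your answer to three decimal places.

0.527

A: p*_A = 1 − 0.464/0.766 = 0.3943.
B: p*_B = 1 − 0.170/0.674 = 0.7478.
p*_A / p*_B = 0.3943/0.7478 = 0.5272.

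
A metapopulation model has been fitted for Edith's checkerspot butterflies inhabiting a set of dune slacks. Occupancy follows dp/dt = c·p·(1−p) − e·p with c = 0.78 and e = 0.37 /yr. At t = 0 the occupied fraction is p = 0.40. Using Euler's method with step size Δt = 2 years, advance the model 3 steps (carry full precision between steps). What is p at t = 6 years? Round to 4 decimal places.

0.5233

Update rule: p ← p + [c·p·(1−p) − e·p]·Δt with Δt = 2.
t = 2: p = 0.40000 + (+0.07840) = 0.47840
t = 4: p = 0.47840 + (+0.03526) = 0.51366
t = 6: p = 0.51366 + (+0.00960) = 0.52326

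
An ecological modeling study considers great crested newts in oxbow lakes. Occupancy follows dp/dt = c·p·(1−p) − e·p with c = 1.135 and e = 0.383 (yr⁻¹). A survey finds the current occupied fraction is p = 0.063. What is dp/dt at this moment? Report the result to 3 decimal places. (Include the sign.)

0.043

Colonization term: c·p·(1−p) = 1.135×0.063×0.9370 = 0.06700.
Extinction term: e·p = 0.02413.
dp/dt = 0.06700 − 0.02413 = 0.04287.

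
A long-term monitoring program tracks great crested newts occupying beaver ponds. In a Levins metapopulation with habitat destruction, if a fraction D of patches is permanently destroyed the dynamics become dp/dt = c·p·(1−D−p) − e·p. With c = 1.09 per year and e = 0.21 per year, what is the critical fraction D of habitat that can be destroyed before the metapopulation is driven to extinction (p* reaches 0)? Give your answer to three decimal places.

The nontrivial equilibrium is p* = (1−D) − e/c; extinction occurs when this hits zero.
So D_crit = 1 − e/c = 1 − 0.21/1.09 = 1 − 0.1927 = 0.8073.
Note this equals the original equilibrium occupancy — the Levins extinction-debt result.

0.807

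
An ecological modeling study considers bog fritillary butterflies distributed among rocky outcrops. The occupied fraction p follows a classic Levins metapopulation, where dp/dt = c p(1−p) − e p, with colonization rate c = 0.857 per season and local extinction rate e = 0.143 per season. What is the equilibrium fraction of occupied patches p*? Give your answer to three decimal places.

0.833

At equilibrium, colonization balances extinction: c·p*·(1−p*) = e·p*.
So p* = 1 − e/c = 1 − 0.143/0.857 = 1 − 0.1669 = 0.8331.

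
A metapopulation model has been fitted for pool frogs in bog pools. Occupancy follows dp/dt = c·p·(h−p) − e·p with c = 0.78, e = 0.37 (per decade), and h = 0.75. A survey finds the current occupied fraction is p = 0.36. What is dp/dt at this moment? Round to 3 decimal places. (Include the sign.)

-0.024

Colonization term: c·p·(h−p) = 0.78×0.36×0.3900 = 0.10951.
Extinction term: e·p = 0.13320.
dp/dt = 0.10951 − 0.13320 = -0.02369.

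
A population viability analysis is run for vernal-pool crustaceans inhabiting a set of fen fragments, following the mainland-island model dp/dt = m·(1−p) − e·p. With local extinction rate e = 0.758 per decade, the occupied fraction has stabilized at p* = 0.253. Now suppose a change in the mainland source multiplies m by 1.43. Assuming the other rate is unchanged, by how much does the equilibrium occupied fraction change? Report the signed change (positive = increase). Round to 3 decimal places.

Balance m(1−p*) = e·p* gives m = e·p*/(1−p*) = 0.758×0.25300/0.74700 = 0.25673.
New p* = m/(m+e) = 0.36712/(0.36712+0.75800) = 0.32629.
Δp* = 0.32629 − 0.25300 = +0.07329.

0.073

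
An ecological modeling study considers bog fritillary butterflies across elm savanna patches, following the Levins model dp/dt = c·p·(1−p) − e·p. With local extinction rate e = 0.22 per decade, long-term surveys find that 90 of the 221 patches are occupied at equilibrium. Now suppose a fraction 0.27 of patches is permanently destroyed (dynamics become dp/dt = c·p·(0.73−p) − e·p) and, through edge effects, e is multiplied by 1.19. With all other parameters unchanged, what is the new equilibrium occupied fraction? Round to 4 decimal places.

0.0246

Observed p* = 90/221 = 0.40724.
Balance c(1−p*) = e gives c = e/(1 − 0.40724) = 0.22/0.59276 = 0.37115.
New p* = 0.73 − e/c = 0.73 − 0.26180/0.37115 = 0.02462.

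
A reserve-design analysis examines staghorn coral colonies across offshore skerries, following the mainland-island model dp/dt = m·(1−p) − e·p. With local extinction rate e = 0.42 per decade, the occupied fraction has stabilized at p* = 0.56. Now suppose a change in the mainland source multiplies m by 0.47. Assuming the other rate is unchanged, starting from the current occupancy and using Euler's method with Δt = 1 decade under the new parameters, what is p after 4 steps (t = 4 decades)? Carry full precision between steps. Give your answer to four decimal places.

0.3765

Balance m(1−p*) = e·p* gives m = e·p*/(1−p*) = 0.42×0.56000/0.44000 = 0.53455.
Starting from p₀ = 0.56000; update p ← p + (dp/dt)·Δt with the new parameters.
step 1: Δp = -0.12466, p = 0.43534
step 2: Δp = -0.04098, p = 0.39436
step 3: Δp = -0.01347, p = 0.38089
step 4: Δp = -0.00443, p = 0.37646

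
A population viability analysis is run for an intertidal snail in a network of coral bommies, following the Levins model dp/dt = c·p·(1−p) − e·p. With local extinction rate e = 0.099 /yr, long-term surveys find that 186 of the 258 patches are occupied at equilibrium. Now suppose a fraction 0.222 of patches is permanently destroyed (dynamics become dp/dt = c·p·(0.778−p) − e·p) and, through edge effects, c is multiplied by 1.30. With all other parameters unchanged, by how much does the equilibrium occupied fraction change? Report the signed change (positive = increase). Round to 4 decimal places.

-0.1576

Observed p* = 186/258 = 0.72093.
Balance c(1−p*) = e gives c = e/(1 − 0.72093) = 0.099/0.27907 = 0.35475.
New p* = 0.778 − e/c = 0.778 − 0.09900/0.46118 = 0.56333.
Δp* = 0.56333 − 0.72093 = -0.15760.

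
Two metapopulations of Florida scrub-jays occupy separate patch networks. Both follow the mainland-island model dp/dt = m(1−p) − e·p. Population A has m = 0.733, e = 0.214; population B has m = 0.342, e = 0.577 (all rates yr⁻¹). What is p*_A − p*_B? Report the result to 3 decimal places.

0.402

A: p*_A = m/(m+e) = 0.733/0.9470 = 0.7740.
B: p*_B = 0.342/0.9190 = 0.3721.
p*_A − p*_B = 0.7740 − 0.3721 = 0.4019.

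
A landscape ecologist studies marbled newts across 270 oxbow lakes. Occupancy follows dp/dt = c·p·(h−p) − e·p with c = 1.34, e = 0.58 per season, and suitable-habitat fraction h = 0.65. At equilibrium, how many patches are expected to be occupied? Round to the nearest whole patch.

p* = h − e/c = 0.65 − 0.4328 = 0.2172.
Expected occupied patches = N × p* = 270 × 0.2172 = 58.63 ≈ 59.

59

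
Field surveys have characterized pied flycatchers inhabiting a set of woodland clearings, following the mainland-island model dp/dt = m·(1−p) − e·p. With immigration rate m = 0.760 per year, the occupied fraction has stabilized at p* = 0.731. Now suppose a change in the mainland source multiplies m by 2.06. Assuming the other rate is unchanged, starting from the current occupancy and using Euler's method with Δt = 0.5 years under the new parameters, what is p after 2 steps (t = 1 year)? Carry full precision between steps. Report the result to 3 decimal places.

Balance m(1−p*) = e·p* gives e = m(1−p*)/p* = 0.760×0.26900/0.73100 = 0.27967.
Starting from p₀ = 0.73100; update p ← p + (dp/dt)·Δt with the new parameters.
t = 0.5: p = 0.73100 + (+0.10835) = 0.83935
t = 1: p = 0.83935 + (+0.00838) = 0.84774

0.848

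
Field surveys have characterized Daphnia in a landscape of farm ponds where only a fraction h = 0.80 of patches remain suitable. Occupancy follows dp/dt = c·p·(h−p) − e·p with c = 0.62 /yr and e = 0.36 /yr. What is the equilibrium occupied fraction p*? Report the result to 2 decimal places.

0.22

Setting dp/dt = 0 and dividing by p* gives c·(h−p*) = e.
So p* = h − e/c = 0.80 − 0.36/0.62 = 0.80 − 0.5806 = 0.2194.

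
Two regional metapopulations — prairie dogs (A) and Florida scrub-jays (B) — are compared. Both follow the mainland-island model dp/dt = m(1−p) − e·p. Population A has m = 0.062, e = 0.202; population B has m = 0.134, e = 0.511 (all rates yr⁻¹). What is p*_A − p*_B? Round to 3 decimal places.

A: p*_A = m/(m+e) = 0.062/0.2640 = 0.2348.
B: p*_B = 0.134/0.6450 = 0.2078.
p*_A − p*_B = 0.2348 − 0.2078 = 0.0271.

0.027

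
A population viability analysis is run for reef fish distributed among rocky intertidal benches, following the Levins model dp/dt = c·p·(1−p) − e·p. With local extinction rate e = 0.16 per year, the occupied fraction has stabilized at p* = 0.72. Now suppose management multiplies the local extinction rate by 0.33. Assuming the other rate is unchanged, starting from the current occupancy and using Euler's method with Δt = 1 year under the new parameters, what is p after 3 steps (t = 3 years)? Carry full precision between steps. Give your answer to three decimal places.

Balance c(1−p*) = e gives c = e/(1 − 0.72000) = 0.16/0.28000 = 0.57143.
Starting from p₀ = 0.72000; update p ← p + (dp/dt)·Δt with the new parameters.
  1  |  dp/dt·Δt = +0.077184  |  p_1 = 0.797184
  2  |  dp/dt·Δt = +0.050298  |  p_2 = 0.847482
  3  |  dp/dt·Δt = +0.029114  |  p_3 = 0.876596

0.877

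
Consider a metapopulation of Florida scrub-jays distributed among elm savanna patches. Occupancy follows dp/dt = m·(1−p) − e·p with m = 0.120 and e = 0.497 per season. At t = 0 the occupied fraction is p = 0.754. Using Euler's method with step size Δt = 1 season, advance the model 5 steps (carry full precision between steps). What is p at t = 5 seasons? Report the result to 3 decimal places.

Update rule: p ← p + [m·(1−p) − e·p]·Δt with Δt = 1.
  1  |  dp/dt·Δt = -0.345218  |  p_1 = 0.408782
  2  |  dp/dt·Δt = -0.132218  |  p_2 = 0.276564
  3  |  dp/dt·Δt = -0.050640  |  p_3 = 0.225924
  4  |  dp/dt·Δt = -0.019395  |  p_4 = 0.206529
  5  |  dp/dt·Δt = -0.007428  |  p_5 = 0.199101

0.199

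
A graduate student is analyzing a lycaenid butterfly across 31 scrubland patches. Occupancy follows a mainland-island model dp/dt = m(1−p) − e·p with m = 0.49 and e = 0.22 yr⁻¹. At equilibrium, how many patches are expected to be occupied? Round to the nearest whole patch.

p* = m/(m+e) = 0.49/0.7100 = 0.6901.
Expected occupied patches = N × p* = 31 × 0.6901 = 21.39 ≈ 21.

21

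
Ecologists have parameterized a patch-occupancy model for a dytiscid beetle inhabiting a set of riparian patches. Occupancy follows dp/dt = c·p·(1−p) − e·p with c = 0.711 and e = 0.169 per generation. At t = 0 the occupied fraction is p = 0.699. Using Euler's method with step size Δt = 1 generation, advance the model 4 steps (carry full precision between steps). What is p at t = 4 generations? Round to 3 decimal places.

0.759

Update rule: p ← p + [c·p·(1−p) − e·p]·Δt with Δt = 1.
p: 0.69900 → 0.73046  (Δp = +0.03146)
p: 0.73046 → 0.74700  (Δp = +0.01654)
p: 0.74700 → 0.75513  (Δp = +0.00813)
p: 0.75513 → 0.75898  (Δp = +0.00385)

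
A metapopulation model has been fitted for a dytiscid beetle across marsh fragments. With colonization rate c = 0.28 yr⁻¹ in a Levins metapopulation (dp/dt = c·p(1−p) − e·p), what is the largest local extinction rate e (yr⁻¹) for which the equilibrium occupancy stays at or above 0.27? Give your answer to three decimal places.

1 − e/c ≥ 0.27 ⇒ e ≤ c(1 − 0.27) = 0.28 × 0.7300.
e_max = 0.2044.

0.204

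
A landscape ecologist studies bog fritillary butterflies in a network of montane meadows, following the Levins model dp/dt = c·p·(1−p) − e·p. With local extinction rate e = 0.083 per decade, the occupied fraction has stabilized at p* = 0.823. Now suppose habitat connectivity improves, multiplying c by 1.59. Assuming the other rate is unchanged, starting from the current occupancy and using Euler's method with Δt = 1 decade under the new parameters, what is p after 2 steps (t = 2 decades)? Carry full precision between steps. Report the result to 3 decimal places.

Balance c(1−p*) = e gives c = e/(1 − 0.82300) = 0.083/0.17700 = 0.46893.
Starting from p₀ = 0.82300; update p ← p + (dp/dt)·Δt with the new parameters.
t = 1: p = 0.82300 + (+0.04030) = 0.86330
t = 2: p = 0.86330 + (+0.01633) = 0.87964

0.880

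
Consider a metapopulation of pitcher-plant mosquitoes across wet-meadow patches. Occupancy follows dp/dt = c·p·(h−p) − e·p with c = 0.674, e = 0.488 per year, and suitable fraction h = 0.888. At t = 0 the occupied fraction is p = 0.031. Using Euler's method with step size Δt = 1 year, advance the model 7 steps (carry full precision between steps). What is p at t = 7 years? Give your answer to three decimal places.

0.054

Update rule: p ← p + [c·p·(h−p) − e·p]·Δt with Δt = 1.
step 1: Δp = +0.00278, p = 0.03378
step 2: Δp = +0.00296, p = 0.03674
step 3: Δp = +0.00315, p = 0.03989
step 4: Δp = +0.00334, p = 0.04323
step 5: Δp = +0.00352, p = 0.04675
step 6: Δp = +0.00369, p = 0.05044
step 7: Δp = +0.00386, p = 0.05430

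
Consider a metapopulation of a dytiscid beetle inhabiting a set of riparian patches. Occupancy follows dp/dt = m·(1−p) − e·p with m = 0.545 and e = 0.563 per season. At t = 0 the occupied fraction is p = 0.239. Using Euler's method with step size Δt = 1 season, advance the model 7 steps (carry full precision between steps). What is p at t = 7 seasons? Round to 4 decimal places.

0.4919

Update rule: p ← p + [m·(1−p) − e·p]·Δt with Δt = 1.
  1  |  dp/dt·Δt = +0.280188  |  p_1 = 0.519188
  2  |  dp/dt·Δt = -0.030260  |  p_2 = 0.488928
  3  |  dp/dt·Δt = +0.003268  |  p_3 = 0.492196
  4  |  dp/dt·Δt = -0.000353  |  p_4 = 0.491843
  5  |  dp/dt·Δt = +0.000038  |  p_5 = 0.491881
  6  |  dp/dt·Δt = -0.000004  |  p_6 = 0.491877
  7  |  dp/dt·Δt = +0.000000  |  p_7 = 0.491877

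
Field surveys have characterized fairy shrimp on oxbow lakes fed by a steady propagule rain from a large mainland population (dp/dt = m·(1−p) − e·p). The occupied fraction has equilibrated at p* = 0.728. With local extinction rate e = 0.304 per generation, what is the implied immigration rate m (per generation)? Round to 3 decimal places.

At equilibrium m(1−p*) = e·p*, so m = e·p*/(1−p*).
m = 0.304 × 0.728 / 0.2720 = 0.2213/0.2720 = 0.8136.

0.814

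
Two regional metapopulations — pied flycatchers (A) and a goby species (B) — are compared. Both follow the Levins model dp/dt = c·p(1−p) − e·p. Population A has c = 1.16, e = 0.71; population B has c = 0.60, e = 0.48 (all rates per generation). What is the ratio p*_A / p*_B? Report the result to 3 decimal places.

A: p*_A = 1 − 0.71/1.16 = 0.3879.
B: p*_B = 1 − 0.48/0.60 = 0.2000.
p*_A / p*_B = 0.3879/0.2000 = 1.9397.

1.940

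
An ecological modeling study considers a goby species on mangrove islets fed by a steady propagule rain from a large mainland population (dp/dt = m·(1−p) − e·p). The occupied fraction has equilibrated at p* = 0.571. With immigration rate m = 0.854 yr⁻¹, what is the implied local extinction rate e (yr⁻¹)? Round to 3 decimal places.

0.642

At equilibrium m(1−p*) = e·p*, so e = m(1−p*)/p*.
e = 0.854 × 0.4290 / 0.571 = 0.6416.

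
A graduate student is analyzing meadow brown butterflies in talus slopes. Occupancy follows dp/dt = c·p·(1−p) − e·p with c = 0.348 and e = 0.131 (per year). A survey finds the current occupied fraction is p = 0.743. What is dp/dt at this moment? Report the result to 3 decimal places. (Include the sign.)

-0.031

Colonization term: c·p·(1−p) = 0.348×0.743×0.2570 = 0.06645.
Extinction term: e·p = 0.09733.
dp/dt = 0.06645 − 0.09733 = -0.03088.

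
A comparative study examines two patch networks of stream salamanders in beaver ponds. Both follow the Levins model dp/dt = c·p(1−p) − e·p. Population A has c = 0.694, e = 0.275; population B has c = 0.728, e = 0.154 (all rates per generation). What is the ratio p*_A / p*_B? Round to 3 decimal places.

A: p*_A = 1 − 0.275/0.694 = 0.6037.
B: p*_B = 1 − 0.154/0.728 = 0.7885.
p*_A / p*_B = 0.6037/0.7885 = 0.7657.

0.766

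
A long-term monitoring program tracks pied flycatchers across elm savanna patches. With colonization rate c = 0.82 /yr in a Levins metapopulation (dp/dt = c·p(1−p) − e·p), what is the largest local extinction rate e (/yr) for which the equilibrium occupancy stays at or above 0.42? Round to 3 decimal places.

0.476

1 − e/c ≥ 0.42 ⇒ e ≤ c(1 − 0.42) = 0.82 × 0.5800.
e_max = 0.4756.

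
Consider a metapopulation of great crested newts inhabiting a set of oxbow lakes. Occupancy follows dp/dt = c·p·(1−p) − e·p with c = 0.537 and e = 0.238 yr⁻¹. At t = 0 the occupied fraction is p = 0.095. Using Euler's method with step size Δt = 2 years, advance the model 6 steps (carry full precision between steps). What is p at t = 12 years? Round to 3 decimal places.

0.496

Update rule: p ← p + [c·p·(1−p) − e·p]·Δt with Δt = 2.
p: 0.09500 → 0.14212  (Δp = +0.04712)
p: 0.14212 → 0.20541  (Δp = +0.06329)
p: 0.20541 → 0.28293  (Δp = +0.07752)
p: 0.28293 → 0.36615  (Δp = +0.08322)
p: 0.36615 → 0.44112  (Δp = +0.07497)
p: 0.44112 → 0.49592  (Δp = +0.05480)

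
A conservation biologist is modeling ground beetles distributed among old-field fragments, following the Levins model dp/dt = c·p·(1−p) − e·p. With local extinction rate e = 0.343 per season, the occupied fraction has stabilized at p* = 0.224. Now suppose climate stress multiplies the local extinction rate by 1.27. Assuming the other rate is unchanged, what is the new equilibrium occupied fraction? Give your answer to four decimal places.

0.0145

Balance c(1−p*) = e gives c = e/(1 − 0.22400) = 0.343/0.77600 = 0.44201.
New p* = 1 − e/c = 1 − 0.43561/0.44201 = 0.01448.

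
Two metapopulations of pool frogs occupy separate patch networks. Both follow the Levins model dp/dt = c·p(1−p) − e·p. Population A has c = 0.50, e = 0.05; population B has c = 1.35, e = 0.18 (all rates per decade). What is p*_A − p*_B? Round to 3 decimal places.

0.033

A: p*_A = 1 − 0.05/0.50 = 0.9000.
B: p*_B = 1 − 0.18/1.35 = 0.8667.
p*_A − p*_B = 0.9000 − 0.8667 = 0.0333.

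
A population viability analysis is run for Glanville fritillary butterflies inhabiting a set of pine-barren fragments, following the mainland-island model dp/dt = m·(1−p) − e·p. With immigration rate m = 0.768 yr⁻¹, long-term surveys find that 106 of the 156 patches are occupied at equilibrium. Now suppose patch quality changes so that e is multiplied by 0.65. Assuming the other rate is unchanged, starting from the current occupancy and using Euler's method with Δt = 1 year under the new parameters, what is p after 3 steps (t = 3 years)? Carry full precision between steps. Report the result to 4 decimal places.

0.7653

Observed p* = 106/156 = 0.67949.
Balance m(1−p*) = e·p* gives e = m(1−p*)/p* = 0.768×0.32051/0.67949 = 0.36226.
Starting from p₀ = 0.67949; update p ← p + (dp/dt)·Δt with the new parameters.
p: 0.67949 → 0.76564  (Δp = +0.08615)
p: 0.76564 → 0.76534  (Δp = -0.00030)
p: 0.76534 → 0.76534  (Δp = +0.00000)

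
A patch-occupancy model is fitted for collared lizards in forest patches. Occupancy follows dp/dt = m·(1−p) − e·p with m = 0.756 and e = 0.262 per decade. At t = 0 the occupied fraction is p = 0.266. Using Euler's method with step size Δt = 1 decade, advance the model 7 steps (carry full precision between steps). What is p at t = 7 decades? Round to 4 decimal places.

0.7426

Update rule: p ← p + [m·(1−p) − e·p]·Δt with Δt = 1.
step 1: Δp = +0.48521, p = 0.75121
step 2: Δp = -0.00873, p = 0.74248
step 3: Δp = +0.00016, p = 0.74264
step 4: Δp = -0.00000, p = 0.74263
step 5: Δp = +0.00000, p = 0.74263
step 6: Δp = -0.00000, p = 0.74263
step 7: Δp = +0.00000, p = 0.74263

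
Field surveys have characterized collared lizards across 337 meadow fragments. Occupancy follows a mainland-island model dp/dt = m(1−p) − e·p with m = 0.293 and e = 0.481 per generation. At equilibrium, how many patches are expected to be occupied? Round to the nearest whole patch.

p* = m/(m+e) = 0.293/0.7740 = 0.3786.
Expected occupied patches = N × p* = 337 × 0.3786 = 127.57 ≈ 128.

128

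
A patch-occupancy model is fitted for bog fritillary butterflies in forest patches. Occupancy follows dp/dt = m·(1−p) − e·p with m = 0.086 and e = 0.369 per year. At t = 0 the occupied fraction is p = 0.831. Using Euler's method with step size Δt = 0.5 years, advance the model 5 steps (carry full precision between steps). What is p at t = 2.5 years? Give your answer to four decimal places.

0.3656

Update rule: p ← p + [m·(1−p) − e·p]·Δt with Δt = 0.5.
p: 0.83100 → 0.68495  (Δp = -0.14605)
p: 0.68495 → 0.57212  (Δp = -0.11283)
p: 0.57212 → 0.48496  (Δp = -0.08716)
p: 0.48496 → 0.41763  (Δp = -0.06733)
p: 0.41763 → 0.36562  (Δp = -0.05201)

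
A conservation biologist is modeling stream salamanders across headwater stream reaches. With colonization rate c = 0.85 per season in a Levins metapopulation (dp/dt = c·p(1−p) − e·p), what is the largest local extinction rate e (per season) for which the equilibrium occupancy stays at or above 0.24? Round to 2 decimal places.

0.65

1 − e/c ≥ 0.24 ⇒ e ≤ c(1 − 0.24) = 0.85 × 0.7600.
e_max = 0.6460.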